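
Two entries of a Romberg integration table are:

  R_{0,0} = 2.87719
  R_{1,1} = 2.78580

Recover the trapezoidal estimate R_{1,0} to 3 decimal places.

2.809

From R_{1,1} = (4·R_{1,0} − R_{0,0})/3, solve for R_{1,0}:
4·R_{1,0} = 3·2.78580 + 2.87719 = 11.23459
R_{1,0} = 2.80865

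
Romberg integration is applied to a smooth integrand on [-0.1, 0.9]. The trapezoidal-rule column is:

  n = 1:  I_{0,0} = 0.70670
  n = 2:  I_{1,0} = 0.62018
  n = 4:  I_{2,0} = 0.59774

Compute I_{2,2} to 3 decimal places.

0.590

Richardson extrapolation on the trapezoidal column (denominator 4−1=3):
I_{1,1} = 0.62018 + (0.62018 − 0.70670)/3 = 0.59134
I_{2,1} = 0.59774 + (0.59774 − 0.62018)/3 = 0.59026
I_{2,2} = (16·0.59026 − 0.59134) / 15 = 0.59019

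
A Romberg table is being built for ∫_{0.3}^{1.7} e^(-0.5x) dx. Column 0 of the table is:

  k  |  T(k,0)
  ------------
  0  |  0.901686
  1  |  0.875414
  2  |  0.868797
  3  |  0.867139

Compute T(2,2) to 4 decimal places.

0.8666

Richardson extrapolation on the trapezoidal column (denominator 4−1=3):
T(1,1) = 0.875414 + (0.875414 − 0.901686)/3 = 0.866657
T(2,1) = (4·0.868797 − 0.875414) / 3 = 0.866591
T(2,2) = 0.866591 + (0.866591 − 0.866657)/15 = 0.866587
(Column j=1 coincides with Simpson's rule on the same nodes.)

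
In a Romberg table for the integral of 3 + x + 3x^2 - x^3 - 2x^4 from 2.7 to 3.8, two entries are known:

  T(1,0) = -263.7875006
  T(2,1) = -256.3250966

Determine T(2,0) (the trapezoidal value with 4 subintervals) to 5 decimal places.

-258.19070

From T(2,1) = (4·T(2,0) − T(1,0))/3, solve for T(2,0):
4·T(2,0) = 3·(-256.3250966) + (-263.7875006) = -1032.7627904
T(2,0) = -258.1906976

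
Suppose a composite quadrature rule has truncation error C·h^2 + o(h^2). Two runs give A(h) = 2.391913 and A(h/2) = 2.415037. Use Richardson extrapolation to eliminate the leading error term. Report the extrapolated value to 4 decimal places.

2.4227

The leading error scales as h^2; refining by a factor of 2 reduces it by 2^2 = 4.
Extrapolated value = (4·A(h/2) − A(h)) / (4 − 1)
= (4·2.415037 − 2.391913) / 3
= 7.268235 / 3 = 2.422745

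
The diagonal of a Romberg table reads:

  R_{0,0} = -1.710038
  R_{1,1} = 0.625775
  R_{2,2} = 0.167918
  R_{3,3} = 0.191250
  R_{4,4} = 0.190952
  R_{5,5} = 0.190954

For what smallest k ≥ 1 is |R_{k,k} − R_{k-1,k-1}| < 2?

|R_{1,1} − R_{0,0}| = 2.335813 ≥ 2
|R_{2,2} − R_{1,1}| = 0.457857 < 2

k = 2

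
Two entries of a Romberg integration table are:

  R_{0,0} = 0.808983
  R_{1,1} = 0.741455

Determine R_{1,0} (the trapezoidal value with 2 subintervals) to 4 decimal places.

0.7583

From R_{1,1} = (4·R_{1,0} − R_{0,0})/3, solve for R_{1,0}:
4·R_{1,0} = 3·0.741455 + 0.808983 = 3.033348
R_{1,0} = 0.758337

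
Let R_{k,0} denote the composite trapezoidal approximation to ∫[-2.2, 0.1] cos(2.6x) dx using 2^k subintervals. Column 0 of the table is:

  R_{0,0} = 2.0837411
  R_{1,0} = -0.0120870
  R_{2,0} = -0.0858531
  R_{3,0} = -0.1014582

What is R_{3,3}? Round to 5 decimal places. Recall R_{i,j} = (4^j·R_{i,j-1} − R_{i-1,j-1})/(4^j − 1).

-0.10698

Richardson extrapolation on the trapezoidal column (denominator 4−1=3):
R_{1,1} = (4·(-0.0120870) − 2.0837411) / 3 = -0.7106964
R_{2,1} = -0.0858531 + (-0.0858531 − (-0.0120870))/3 = -0.1104418
R_{3,1} = -0.1014582 + (-0.1014582 − (-0.0858531))/3 = -0.1066599
R_{2,2} = -0.1104418 + (-0.1104418 − (-0.7106964))/15 = -0.0704248
R_{3,2} = -0.1066599 + (-0.1066599 − (-0.1104418))/15 = -0.1064078
R_{3,3} = (64·(-0.1064078) − (-0.0704248)) / 63 = -0.1069790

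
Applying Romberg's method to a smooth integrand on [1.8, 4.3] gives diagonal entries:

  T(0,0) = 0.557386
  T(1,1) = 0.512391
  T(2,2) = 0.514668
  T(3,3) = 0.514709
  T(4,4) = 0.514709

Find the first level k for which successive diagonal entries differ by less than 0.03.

|T(1,1) − T(0,0)| = 0.044995 ≥ 0.03
|T(2,2) − T(1,1)| = 0.002277 < 0.03

k = 2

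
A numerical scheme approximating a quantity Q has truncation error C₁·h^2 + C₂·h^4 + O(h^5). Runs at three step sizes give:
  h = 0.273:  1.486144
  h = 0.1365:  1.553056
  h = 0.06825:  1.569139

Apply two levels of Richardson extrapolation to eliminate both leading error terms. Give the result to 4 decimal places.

First eliminate the h^2 term (factor 2^2 = 4):
  B₁ = (4·1.553056 − 1.486144)/3 = 1.575360
  B₂ = (4·1.569139 − 1.553056)/3 = 1.574500
Then eliminate the h^4 term (factor 2^4 = 16):
  (16·1.574500 − 1.575360)/15 = 1.574443

1.5744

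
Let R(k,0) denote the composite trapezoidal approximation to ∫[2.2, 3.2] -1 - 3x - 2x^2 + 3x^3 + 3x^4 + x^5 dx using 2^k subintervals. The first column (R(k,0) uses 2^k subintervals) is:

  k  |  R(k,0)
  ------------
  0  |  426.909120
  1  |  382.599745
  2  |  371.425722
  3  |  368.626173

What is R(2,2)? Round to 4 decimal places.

367.6925

Richardson extrapolation on the trapezoidal column (denominator 4−1=3):
R(1,1) = 382.599745 + (382.599745 − 426.909120)/3 = 367.829953
R(2,1) = (4·371.425722 − 382.599745) / 3 = 367.701048
R(2,2) = (16·367.701048 − 367.829953) / 15 = 367.692454
(Column j=1 coincides with Simpson's rule on the same nodes.)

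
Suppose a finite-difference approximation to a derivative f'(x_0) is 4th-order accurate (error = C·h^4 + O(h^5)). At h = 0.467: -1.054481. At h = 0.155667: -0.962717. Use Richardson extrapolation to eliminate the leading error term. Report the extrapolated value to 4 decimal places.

-0.9616

Extrapolated value = (81·A(h/3) − A(h)) / (81 − 1)
= (81·(-0.962717) − (-1.054481)) / 80
= -76.925596 / 80 = -0.961570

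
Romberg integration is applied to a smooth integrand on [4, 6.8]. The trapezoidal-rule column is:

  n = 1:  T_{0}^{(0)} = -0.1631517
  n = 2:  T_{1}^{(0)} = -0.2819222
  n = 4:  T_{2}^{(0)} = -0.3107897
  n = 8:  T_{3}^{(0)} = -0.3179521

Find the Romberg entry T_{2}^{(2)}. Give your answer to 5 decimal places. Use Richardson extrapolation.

T_{1}^{(1)} = (4·(-0.2819222) − (-0.1631517)) / 3 = -0.3215124
T_{2}^{(1)} = -0.3107897 + (-0.3107897 − (-0.2819222))/3 = -0.3204122
T_{2}^{(2)} = -0.3204122 + (-0.3204122 − (-0.3215124))/15 = -0.3203389

-0.32034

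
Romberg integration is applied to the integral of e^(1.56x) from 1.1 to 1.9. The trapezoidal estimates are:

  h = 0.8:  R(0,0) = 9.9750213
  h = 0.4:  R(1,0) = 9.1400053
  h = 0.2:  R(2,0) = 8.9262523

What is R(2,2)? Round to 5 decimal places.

8.85456

R(1,1) = (4·9.1400053 − 9.9750213) / 3 = 8.8616666
R(2,1) = (4·8.9262523 − 9.1400053) / 3 = 8.8550013
R(2,2) = (16·8.8550013 − 8.8616666) / 15 = 8.8545569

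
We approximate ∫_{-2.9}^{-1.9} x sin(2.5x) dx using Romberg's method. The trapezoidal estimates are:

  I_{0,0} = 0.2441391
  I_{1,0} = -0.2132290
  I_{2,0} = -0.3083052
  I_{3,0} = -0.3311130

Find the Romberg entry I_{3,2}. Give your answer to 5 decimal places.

I_{2,1} = -0.3083052 + (-0.3083052 − (-0.2132290))/3 = -0.3399973
I_{3,1} = -0.3311130 + (-0.3311130 − (-0.3083052))/3 = -0.3387156
I_{3,2} = -0.3387156 + (-0.3387156 − (-0.3399973))/15 = -0.3386302

-0.33863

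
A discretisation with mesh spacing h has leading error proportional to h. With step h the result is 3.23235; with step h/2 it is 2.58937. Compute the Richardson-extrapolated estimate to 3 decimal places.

1.946

Extrapolated value = (2·A(h/2) − A(h)) / (2 − 1)
= (2·2.58937 − 3.23235) / 1
= 1.94639 / 1 = 1.94639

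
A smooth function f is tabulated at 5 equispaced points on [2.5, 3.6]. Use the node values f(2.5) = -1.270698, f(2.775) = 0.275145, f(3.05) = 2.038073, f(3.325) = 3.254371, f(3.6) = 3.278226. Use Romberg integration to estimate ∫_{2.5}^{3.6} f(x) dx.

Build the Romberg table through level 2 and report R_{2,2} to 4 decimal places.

1.8511

R_{0,0} (trapezoid, 1 panel, h=1.1000): 1.104140
R_{1,0} (trapezoid, 2 panels, h=0.5500): 1.673010
R_{2,0} (trapezoid, 4 panels, h=0.2750): 1.807122
R_{1,1} = 1.673010 + (1.673010 − 1.104140)/3 = 1.862633
R_{2,1} = 1.807122 + (1.807122 − 1.673010)/3 = 1.851826
R_{2,2} = 1.851826 + (1.851826 − 1.862633)/15 = 1.851106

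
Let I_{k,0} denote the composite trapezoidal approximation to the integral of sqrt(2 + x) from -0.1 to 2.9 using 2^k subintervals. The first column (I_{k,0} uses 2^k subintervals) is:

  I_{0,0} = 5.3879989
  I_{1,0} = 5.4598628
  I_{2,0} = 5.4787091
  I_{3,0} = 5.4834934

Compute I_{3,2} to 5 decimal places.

Richardson extrapolation on the trapezoidal column (denominator 4−1=3):
I_{2,1} = (4·5.4787091 − 5.4598628) / 3 = 5.4849912
I_{3,1} = 5.4834934 + (5.4834934 − 5.4787091)/3 = 5.4850882
I_{3,2} = 5.4850882 + (5.4850882 − 5.4849912)/15 = 5.4850947

5.48509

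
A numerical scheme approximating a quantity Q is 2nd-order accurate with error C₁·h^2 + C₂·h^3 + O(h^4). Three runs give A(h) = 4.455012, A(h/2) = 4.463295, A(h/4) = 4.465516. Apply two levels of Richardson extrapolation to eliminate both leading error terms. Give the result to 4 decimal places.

4.4663

First eliminate the h^2 term (factor 2^2 = 4):
  B₁ = (4·4.463295 − 4.455012)/3 = 4.466056
  B₂ = (4·4.465516 − 4.463295)/3 = 4.466256
Then eliminate the h^3 term (factor 2^3 = 8):
  (8·4.466256 − 4.466056)/7 = 4.466285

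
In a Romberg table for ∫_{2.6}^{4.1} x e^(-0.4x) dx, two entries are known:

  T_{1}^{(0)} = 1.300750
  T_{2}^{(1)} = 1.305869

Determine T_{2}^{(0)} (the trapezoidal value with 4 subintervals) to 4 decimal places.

1.3046

From T_{2}^{(1)} = (4·T_{2}^{(0)} − T_{1}^{(0)})/3, solve for T_{2}^{(0)}:
4·T_{2}^{(0)} = 3·1.305869 + 1.300750 = 5.218357
T_{2}^{(0)} = 1.304589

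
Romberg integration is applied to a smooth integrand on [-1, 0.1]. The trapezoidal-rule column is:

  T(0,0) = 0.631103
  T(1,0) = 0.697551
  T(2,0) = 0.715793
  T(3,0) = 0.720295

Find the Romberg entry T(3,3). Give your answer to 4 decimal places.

0.7218

T(1,1) = 0.697551 + (0.697551 − 0.631103)/3 = 0.719700
T(2,1) = (4·0.715793 − 0.697551) / 3 = 0.721874
T(3,1) = (4·0.720295 − 0.715793) / 3 = 0.721796
T(2,2) = 0.721874 + (0.721874 − 0.719700)/15 = 0.722019
T(3,2) = (16·0.721796 − 0.721874) / 15 = 0.721791
T(3,3) = (64·0.721791 − 0.722019) / 63 = 0.721787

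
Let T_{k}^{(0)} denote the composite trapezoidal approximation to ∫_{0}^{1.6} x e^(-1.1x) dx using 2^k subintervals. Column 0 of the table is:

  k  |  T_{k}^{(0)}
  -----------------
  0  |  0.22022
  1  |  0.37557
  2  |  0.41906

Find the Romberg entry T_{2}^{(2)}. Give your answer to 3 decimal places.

0.434

T_{1}^{(1)} = (4·0.37557 − 0.22022) / 3 = 0.42735
T_{2}^{(1)} = (4·0.41906 − 0.37557) / 3 = 0.43356
T_{2}^{(2)} = (16·0.43356 − 0.42735) / 15 = 0.43397
(Column j=1 coincides with Simpson's rule on the same nodes.)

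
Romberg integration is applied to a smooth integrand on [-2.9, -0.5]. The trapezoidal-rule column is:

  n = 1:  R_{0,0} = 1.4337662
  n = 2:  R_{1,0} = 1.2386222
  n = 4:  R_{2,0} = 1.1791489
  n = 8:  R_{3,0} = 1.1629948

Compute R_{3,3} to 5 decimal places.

R_{1,1} = (4·1.2386222 − 1.4337662) / 3 = 1.1735742
R_{2,1} = 1.1791489 + (1.1791489 − 1.2386222)/3 = 1.1593245
R_{3,1} = 1.1629948 + (1.1629948 − 1.1791489)/3 = 1.1576101
R_{2,2} = (16·1.1593245 − 1.1735742) / 15 = 1.1583745
R_{3,2} = (16·1.1576101 − 1.1593245) / 15 = 1.1574958
R_{3,3} = (64·1.1574958 − 1.1583745) / 63 = 1.1574819

1.15748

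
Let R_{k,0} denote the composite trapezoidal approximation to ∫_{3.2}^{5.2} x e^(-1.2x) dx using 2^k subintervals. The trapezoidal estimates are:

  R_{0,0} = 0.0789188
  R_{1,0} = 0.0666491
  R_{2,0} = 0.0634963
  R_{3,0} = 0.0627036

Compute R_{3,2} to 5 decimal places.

Richardson extrapolation on the trapezoidal column (denominator 4−1=3):
R_{2,1} = 0.0634963 + (0.0634963 − 0.0666491)/3 = 0.0624454
R_{3,1} = (4·0.0627036 − 0.0634963) / 3 = 0.0624394
R_{3,2} = (16·0.0624394 − 0.0624454) / 15 = 0.0624390

0.06244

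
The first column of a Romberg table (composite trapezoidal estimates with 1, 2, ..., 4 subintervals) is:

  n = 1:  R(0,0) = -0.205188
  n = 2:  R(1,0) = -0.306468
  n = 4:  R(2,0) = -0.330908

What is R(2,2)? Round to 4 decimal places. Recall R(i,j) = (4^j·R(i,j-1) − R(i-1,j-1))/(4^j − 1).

Richardson extrapolation on the trapezoidal column (denominator 4−1=3):
R(1,1) = -0.306468 + (-0.306468 − (-0.205188))/3 = -0.340228
R(2,1) = (4·(-0.330908) − (-0.306468)) / 3 = -0.339055
R(2,2) = -0.339055 + (-0.339055 − (-0.340228))/15 = -0.338977
(Column j=1 coincides with Simpson's rule on the same nodes.)

-0.3390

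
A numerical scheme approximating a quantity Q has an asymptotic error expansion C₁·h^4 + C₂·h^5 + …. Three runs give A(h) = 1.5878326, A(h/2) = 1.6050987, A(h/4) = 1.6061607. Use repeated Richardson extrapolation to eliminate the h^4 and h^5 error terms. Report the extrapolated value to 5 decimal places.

1.60623

First eliminate the h^4 term (factor 2^4 = 16):
  B₁ = (16·1.6050987 − 1.5878326)/15 = 1.6062498
  B₂ = (16·1.6061607 − 1.6050987)/15 = 1.6062315
Then eliminate the h^5 term (factor 2^5 = 32):
  (32·1.6062315 − 1.6062498)/31 = 1.6062309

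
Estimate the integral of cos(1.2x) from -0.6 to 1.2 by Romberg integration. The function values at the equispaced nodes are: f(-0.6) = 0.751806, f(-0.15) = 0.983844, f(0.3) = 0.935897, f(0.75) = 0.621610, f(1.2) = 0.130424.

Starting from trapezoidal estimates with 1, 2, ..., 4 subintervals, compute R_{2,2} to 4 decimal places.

R_{0,0} (trapezoid, 1 panel, h=1.8000): 0.794007
R_{1,0} (trapezoid, 2 panels, h=0.9000): 1.239311
R_{2,0} (trapezoid, 4 panels, h=0.4500): 1.342110
R_{1,1} = 1.239311 + (1.239311 − 0.794007)/3 = 1.387746
R_{2,1} = 1.342110 + (1.342110 − 1.239311)/3 = 1.376376
R_{2,2} = 1.376376 + (1.376376 − 1.387746)/15 = 1.375618

1.3756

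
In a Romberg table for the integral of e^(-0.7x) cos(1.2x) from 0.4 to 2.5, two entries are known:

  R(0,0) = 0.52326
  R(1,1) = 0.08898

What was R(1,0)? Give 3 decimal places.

0.198

From R(1,1) = (4·R(1,0) − R(0,0))/3, solve for R(1,0):
4·R(1,0) = 3·0.08898 + 0.52326 = 0.79020
R(1,0) = 0.19755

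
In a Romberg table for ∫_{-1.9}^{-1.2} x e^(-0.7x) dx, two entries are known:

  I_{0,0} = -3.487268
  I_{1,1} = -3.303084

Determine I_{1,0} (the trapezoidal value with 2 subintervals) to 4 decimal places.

-3.3491

From I_{1,1} = (4·I_{1,0} − I_{0,0})/3, solve for I_{1,0}:
4·I_{1,0} = 3·(-3.303084) + (-3.487268) = -13.396520
I_{1,0} = -3.349130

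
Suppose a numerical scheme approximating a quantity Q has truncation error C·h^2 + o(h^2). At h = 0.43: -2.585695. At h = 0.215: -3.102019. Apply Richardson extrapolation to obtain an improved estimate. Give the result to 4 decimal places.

The leading error scales as h^2; refining by a factor of 2 reduces it by 2^2 = 4.
Extrapolated value = (4·A(h/2) − A(h)) / (4 − 1)
= (4·(-3.102019) − (-2.585695)) / 3
= -9.822381 / 3 = -3.274127

-3.2741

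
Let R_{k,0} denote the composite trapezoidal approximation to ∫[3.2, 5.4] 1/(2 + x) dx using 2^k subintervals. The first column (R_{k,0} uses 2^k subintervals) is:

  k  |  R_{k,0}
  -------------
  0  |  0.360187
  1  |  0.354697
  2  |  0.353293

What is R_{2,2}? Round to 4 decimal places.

0.3528

Richardson extrapolation on the trapezoidal column (denominator 4−1=3):
R_{1,1} = 0.354697 + (0.354697 − 0.360187)/3 = 0.352867
R_{2,1} = 0.353293 + (0.353293 − 0.354697)/3 = 0.352825
R_{2,2} = (16·0.352825 − 0.352867) / 15 = 0.352822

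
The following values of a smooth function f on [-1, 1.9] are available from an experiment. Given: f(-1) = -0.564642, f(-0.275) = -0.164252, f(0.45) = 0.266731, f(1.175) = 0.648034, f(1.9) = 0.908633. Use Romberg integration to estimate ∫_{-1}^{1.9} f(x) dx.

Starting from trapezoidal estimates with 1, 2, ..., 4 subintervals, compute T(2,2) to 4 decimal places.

T(0,0) (trapezoid, 1 panel, h=2.9000): 0.498787
T(1,0) (trapezoid, 2 panels, h=1.4500): 0.636153
T(2,0) (trapezoid, 4 panels, h=0.7250): 0.668819
T(1,1) = 0.636153 + (0.636153 − 0.498787)/3 = 0.681942
T(2,1) = 0.668819 + (0.668819 − 0.636153)/3 = 0.679708
T(2,2) = 0.679708 + (0.679708 − 0.681942)/15 = 0.679559

0.6796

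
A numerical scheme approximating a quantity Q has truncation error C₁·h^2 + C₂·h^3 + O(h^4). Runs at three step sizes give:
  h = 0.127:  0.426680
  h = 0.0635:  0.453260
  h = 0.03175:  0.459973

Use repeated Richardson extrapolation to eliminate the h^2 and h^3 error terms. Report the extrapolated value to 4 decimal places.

First eliminate the h^2 term (factor 2^2 = 4):
  B₁ = (4·0.453260 − 0.426680)/3 = 0.462120
  B₂ = (4·0.459973 − 0.453260)/3 = 0.462211
Then eliminate the h^3 term (factor 2^3 = 8):
  (8·0.462211 − 0.462120)/7 = 0.462224

0.4622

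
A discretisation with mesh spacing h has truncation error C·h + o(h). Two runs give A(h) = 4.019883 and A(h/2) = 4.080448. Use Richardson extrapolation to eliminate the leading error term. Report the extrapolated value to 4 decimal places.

The leading error scales as h; refining by a factor of 2 reduces it by 2^1 = 2.
Extrapolated value = (2·A(h/2) − A(h)) / (2 − 1)
= (2·4.080448 − 4.019883) / 1
= 4.141013 / 1 = 4.141013

4.1410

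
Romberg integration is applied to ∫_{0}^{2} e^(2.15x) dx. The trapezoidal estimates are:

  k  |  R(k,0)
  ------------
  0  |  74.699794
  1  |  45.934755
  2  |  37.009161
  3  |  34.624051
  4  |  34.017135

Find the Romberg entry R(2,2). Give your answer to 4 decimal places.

R(1,1) = (4·45.934755 − 74.699794) / 3 = 36.346409
R(2,1) = (4·37.009161 − 45.934755) / 3 = 34.033963
R(2,2) = 34.033963 + (34.033963 − 36.346409)/15 = 33.879800

33.8798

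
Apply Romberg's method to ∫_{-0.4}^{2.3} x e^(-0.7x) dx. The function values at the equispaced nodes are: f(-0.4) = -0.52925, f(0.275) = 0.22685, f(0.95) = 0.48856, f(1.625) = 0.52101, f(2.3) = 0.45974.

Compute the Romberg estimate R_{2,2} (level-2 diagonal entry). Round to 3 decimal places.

0.879

R_{0,0} (trapezoid, 1 panel, h=2.7000): -0.09384
R_{1,0} (trapezoid, 2 panels, h=1.3500): 0.61264
R_{2,0} (trapezoid, 4 panels, h=0.6750): 0.81112
R_{1,1} = 0.61264 + (0.61264 − (-0.09384))/3 = 0.84813
R_{2,1} = 0.81112 + (0.81112 − 0.61264)/3 = 0.87728
R_{2,2} = 0.87728 + (0.87728 − 0.84813)/15 = 0.87922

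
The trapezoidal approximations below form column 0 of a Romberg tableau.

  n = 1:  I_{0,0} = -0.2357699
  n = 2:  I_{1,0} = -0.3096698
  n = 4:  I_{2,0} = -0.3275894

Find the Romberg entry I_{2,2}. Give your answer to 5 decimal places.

-0.33351

Richardson extrapolation on the trapezoidal column (denominator 4−1=3):
I_{1,1} = -0.3096698 + (-0.3096698 − (-0.2357699))/3 = -0.3343031
I_{2,1} = -0.3275894 + (-0.3275894 − (-0.3096698))/3 = -0.3335626
I_{2,2} = -0.3335626 + (-0.3335626 − (-0.3343031))/15 = -0.3335132
(Column j=1 coincides with Simpson's rule on the same nodes.)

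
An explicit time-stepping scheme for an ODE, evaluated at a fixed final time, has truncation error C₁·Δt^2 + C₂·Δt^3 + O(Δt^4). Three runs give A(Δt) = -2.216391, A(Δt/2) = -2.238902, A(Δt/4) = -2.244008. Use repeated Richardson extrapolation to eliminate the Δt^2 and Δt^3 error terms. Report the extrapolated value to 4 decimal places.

-2.2456

First eliminate the Δt^2 term (factor 2^2 = 4):
  B₁ = (4·(-2.238902) − (-2.216391))/3 = -2.246406
  B₂ = (4·(-2.244008) − (-2.238902))/3 = -2.245710
Then eliminate the Δt^3 term (factor 2^3 = 8):
  (8·(-2.245710) − (-2.246406))/7 = -2.245611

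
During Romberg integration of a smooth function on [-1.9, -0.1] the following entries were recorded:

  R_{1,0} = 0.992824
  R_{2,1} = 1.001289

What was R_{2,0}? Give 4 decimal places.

0.9992

From R_{2,1} = (4·R_{2,0} − R_{1,0})/3, solve for R_{2,0}:
4·R_{2,0} = 3·1.001289 + 0.992824 = 3.996691
R_{2,0} = 0.999173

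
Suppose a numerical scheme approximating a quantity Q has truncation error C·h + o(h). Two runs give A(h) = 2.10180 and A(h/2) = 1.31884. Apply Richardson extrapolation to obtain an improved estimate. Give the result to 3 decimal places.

The leading error scales as h; refining by a factor of 2 reduces it by 2^1 = 2.
Extrapolated value = (2·A(h/2) − A(h)) / (2 − 1)
= (2·1.31884 − 2.10180) / 1
= 0.53588 / 1 = 0.53588

0.536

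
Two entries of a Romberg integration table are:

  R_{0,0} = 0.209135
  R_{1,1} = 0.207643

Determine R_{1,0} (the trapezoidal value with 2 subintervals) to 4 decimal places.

From R_{1,1} = (4·R_{1,0} − R_{0,0})/3, solve for R_{1,0}:
4·R_{1,0} = 3·0.207643 + 0.209135 = 0.832064
R_{1,0} = 0.208016

0.2080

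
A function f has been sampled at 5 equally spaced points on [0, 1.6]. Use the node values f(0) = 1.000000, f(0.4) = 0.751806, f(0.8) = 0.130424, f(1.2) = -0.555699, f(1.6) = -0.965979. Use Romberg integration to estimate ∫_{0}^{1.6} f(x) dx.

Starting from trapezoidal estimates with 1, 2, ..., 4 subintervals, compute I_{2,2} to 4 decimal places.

0.1436

I_{0,0} (trapezoid, 1 panel, h=1.6000): 0.027217
I_{1,0} (trapezoid, 2 panels, h=0.8000): 0.117948
I_{2,0} (trapezoid, 4 panels, h=0.4000): 0.137417
I_{1,1} = 0.117948 + (0.117948 − 0.027217)/3 = 0.148192
I_{2,1} = 0.137417 + (0.137417 − 0.117948)/3 = 0.143907
I_{2,2} = 0.143907 + (0.143907 − 0.148192)/15 = 0.143621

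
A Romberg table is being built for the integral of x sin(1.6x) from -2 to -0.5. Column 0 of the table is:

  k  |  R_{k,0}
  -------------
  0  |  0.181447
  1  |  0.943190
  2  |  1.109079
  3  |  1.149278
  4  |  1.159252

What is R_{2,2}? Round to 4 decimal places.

Richardson extrapolation on the trapezoidal column (denominator 4−1=3):
R_{1,1} = 0.943190 + (0.943190 − 0.181447)/3 = 1.197104
R_{2,1} = 1.109079 + (1.109079 − 0.943190)/3 = 1.164375
R_{2,2} = 1.164375 + (1.164375 − 1.197104)/15 = 1.162193
(Column j=1 coincides with Simpson's rule on the same nodes.)

1.1622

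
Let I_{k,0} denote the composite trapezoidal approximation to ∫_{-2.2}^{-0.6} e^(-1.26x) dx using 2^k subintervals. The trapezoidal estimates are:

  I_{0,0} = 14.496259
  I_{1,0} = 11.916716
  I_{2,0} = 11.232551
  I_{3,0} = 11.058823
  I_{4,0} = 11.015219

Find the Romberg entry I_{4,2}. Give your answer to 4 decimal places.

11.0007

Richardson extrapolation on the trapezoidal column (denominator 4−1=3):
I_{3,1} = (4·11.058823 − 11.232551) / 3 = 11.000914
I_{4,1} = 11.015219 + (11.015219 − 11.058823)/3 = 11.000684
I_{4,2} = (16·11.000684 − 11.000914) / 15 = 11.000669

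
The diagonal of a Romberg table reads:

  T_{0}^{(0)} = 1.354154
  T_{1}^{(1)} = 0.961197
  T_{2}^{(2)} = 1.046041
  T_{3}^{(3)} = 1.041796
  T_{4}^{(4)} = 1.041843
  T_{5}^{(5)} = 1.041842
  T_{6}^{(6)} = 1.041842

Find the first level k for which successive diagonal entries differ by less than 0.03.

|T_{1}^{(1)} − T_{0}^{(0)}| = 0.392957 ≥ 0.03
|T_{2}^{(2)} − T_{1}^{(1)}| = 0.084844 ≥ 0.03
|T_{3}^{(3)} − T_{2}^{(2)}| = 0.004245 < 0.03

k = 3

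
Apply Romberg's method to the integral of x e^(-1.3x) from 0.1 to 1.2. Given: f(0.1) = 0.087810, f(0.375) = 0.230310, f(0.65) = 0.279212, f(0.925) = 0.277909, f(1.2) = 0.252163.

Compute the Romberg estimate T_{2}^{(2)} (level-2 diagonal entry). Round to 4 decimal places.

0.2688

T_{0}^{(0)} (trapezoid, 1 panel, h=1.1000): 0.186985
T_{1}^{(0)} (trapezoid, 2 panels, h=0.5500): 0.247059
T_{2}^{(0)} (trapezoid, 4 panels, h=0.2750): 0.263290
T_{1}^{(1)} = 0.247059 + (0.247059 − 0.186985)/3 = 0.267084
T_{2}^{(1)} = 0.263290 + (0.263290 − 0.247059)/3 = 0.268700
T_{2}^{(2)} = 0.268700 + (0.268700 − 0.267084)/15 = 0.268808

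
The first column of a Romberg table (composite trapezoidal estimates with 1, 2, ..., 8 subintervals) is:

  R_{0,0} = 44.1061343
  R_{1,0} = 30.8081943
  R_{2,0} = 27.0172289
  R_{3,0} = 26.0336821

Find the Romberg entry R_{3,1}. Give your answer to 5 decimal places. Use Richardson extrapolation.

Richardson extrapolation on the trapezoidal column (denominator 4−1=3):
R_{3,1} = (4·26.0336821 − 27.0172289) / 3 = 25.7058332
(Column j=1 coincides with Simpson's rule on the same nodes.)

25.70583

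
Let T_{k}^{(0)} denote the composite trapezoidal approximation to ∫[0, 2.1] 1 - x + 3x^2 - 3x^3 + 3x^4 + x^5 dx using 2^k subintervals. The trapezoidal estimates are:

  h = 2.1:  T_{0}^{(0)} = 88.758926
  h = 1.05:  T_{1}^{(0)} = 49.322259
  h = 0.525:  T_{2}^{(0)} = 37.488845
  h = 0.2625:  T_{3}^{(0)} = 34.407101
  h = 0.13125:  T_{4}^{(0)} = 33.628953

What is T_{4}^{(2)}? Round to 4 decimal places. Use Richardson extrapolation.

Richardson extrapolation on the trapezoidal column (denominator 4−1=3):
T_{3}^{(1)} = 34.407101 + (34.407101 − 37.488845)/3 = 33.379853
T_{4}^{(1)} = 33.628953 + (33.628953 − 34.407101)/3 = 33.369570
T_{4}^{(2)} = (16·33.369570 − 33.379853) / 15 = 33.368884
(Column j=1 coincides with Simpson's rule on the same nodes.)

33.3689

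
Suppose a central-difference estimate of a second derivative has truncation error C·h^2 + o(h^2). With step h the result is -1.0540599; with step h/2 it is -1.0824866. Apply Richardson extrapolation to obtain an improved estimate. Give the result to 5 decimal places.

The leading error scales as h^2; refining by a factor of 2 reduces it by 2^2 = 4.
Extrapolated value = (4·A(h/2) − A(h)) / (4 − 1)
= (4·(-1.0824866) − (-1.0540599)) / 3
= -3.2758865 / 3 = -1.0919622

-1.09196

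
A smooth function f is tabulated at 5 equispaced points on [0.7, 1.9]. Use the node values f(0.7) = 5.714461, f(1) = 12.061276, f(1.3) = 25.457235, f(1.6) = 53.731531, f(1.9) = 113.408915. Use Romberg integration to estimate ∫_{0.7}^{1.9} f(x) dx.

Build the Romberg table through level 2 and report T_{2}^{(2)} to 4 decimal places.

43.2629

T_{0}^{(0)} (trapezoid, 1 panel, h=1.2000): 71.474026
T_{1}^{(0)} (trapezoid, 2 panels, h=0.6000): 51.011354
T_{2}^{(0)} (trapezoid, 4 panels, h=0.3000): 45.243519
T_{1}^{(1)} = 51.011354 + (51.011354 − 71.474026)/3 = 44.190463
T_{2}^{(1)} = 45.243519 + (45.243519 − 51.011354)/3 = 43.320907
T_{2}^{(2)} = 43.320907 + (43.320907 − 44.190463)/15 = 43.262937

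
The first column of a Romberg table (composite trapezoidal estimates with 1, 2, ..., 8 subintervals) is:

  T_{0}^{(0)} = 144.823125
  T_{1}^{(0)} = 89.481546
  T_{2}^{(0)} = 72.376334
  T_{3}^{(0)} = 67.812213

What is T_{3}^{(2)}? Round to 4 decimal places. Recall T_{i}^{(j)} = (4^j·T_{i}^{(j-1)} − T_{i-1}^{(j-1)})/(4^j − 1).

T_{2}^{(1)} = 72.376334 + (72.376334 − 89.481546)/3 = 66.674597
T_{3}^{(1)} = (4·67.812213 − 72.376334) / 3 = 66.290839
T_{3}^{(2)} = (16·66.290839 − 66.674597) / 15 = 66.265255

66.2653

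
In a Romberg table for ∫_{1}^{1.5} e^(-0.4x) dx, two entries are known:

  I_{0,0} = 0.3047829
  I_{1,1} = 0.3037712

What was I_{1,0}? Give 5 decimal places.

0.30402

From I_{1,1} = (4·I_{1,0} − I_{0,0})/3, solve for I_{1,0}:
4·I_{1,0} = 3·0.3037712 + 0.3047829 = 1.2160965
I_{1,0} = 0.3040241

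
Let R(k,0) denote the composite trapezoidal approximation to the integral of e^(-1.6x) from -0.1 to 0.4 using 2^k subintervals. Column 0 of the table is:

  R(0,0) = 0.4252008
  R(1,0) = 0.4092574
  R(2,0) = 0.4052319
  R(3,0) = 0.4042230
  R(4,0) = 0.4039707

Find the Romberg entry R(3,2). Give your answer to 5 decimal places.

Richardson extrapolation on the trapezoidal column (denominator 4−1=3):
R(2,1) = 0.4052319 + (0.4052319 − 0.4092574)/3 = 0.4038901
R(3,1) = 0.4042230 + (0.4042230 − 0.4052319)/3 = 0.4038867
R(3,2) = (16·0.4038867 − 0.4038901) / 15 = 0.4038865

0.40389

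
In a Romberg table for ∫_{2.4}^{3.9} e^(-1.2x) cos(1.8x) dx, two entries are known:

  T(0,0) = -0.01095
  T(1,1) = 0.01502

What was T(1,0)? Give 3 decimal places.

0.009

From T(1,1) = (4·T(1,0) − T(0,0))/3, solve for T(1,0):
4·T(1,0) = 3·0.01502 + (-0.01095) = 0.03411
T(1,0) = 0.00853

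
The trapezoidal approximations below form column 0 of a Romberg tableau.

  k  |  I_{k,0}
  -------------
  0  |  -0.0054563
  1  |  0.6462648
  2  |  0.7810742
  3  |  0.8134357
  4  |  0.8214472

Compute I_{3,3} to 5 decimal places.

Richardson extrapolation on the trapezoidal column (denominator 4−1=3):
I_{1,1} = (4·0.6462648 − (-0.0054563)) / 3 = 0.8635052
I_{2,1} = (4·0.7810742 − 0.6462648) / 3 = 0.8260107
I_{3,1} = (4·0.8134357 − 0.7810742) / 3 = 0.8242229
I_{2,2} = 0.8260107 + (0.8260107 − 0.8635052)/15 = 0.8235111
I_{3,2} = 0.8242229 + (0.8242229 − 0.8260107)/15 = 0.8241037
I_{3,3} = (64·0.8241037 − 0.8235111) / 63 = 0.8241131

0.82411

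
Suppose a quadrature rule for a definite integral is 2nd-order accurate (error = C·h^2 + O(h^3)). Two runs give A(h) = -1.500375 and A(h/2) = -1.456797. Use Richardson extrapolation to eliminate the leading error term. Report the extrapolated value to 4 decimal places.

-1.4423

The leading error scales as h^2; refining by a factor of 2 reduces it by 2^2 = 4.
Extrapolated value = (4·A(h/2) − A(h)) / (4 − 1)
= (4·(-1.456797) − (-1.500375)) / 3
= -4.326813 / 3 = -1.442271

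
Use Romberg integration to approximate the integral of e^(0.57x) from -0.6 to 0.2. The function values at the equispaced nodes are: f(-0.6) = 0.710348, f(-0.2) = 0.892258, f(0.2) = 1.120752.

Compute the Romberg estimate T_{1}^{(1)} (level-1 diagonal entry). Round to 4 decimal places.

0.7200

T_{0}^{(0)} (trapezoid, 1 panel, h=0.8000): 0.732440
T_{1}^{(0)} (trapezoid, 2 panels, h=0.4000): 0.723123
T_{1}^{(1)} = 0.723123 + (0.723123 − 0.732440)/3 = 0.720017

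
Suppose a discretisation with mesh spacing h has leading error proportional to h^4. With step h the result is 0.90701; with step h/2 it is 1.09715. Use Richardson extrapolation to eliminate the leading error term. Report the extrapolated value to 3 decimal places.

1.110

Extrapolated value = (16·A(h/2) − A(h)) / (16 − 1)
= (16·1.09715 − 0.90701) / 15
= 16.64739 / 15 = 1.10983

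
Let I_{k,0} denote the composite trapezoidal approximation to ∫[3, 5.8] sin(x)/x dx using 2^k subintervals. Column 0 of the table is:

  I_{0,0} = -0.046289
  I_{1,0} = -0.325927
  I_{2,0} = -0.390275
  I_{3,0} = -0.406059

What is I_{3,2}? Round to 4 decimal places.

-0.4113

Richardson extrapolation on the trapezoidal column (denominator 4−1=3):
I_{2,1} = -0.390275 + (-0.390275 − (-0.325927))/3 = -0.411724
I_{3,1} = (4·(-0.406059) − (-0.390275)) / 3 = -0.411320
I_{3,2} = (16·(-0.411320) − (-0.411724)) / 15 = -0.411293
(Column j=1 coincides with Simpson's rule on the same nodes.)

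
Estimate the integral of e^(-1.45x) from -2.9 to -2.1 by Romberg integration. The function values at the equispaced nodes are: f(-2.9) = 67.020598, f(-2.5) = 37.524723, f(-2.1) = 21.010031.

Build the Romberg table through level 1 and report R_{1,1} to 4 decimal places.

R_{0,0} (trapezoid, 1 panel, h=0.8000): 35.212252
R_{1,0} (trapezoid, 2 panels, h=0.4000): 32.616015
R_{1,1} = 32.616015 + (32.616015 − 35.212252)/3 = 31.750603

31.7506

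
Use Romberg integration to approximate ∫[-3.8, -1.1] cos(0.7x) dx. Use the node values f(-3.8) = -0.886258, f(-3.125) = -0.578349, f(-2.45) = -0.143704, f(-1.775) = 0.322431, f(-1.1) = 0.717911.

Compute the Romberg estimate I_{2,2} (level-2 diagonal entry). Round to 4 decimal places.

I_{0,0} (trapezoid, 1 panel, h=2.7000): -0.227268
I_{1,0} (trapezoid, 2 panels, h=1.3500): -0.307635
I_{2,0} (trapezoid, 4 panels, h=0.6750): -0.326562
I_{1,1} = -0.307635 + (-0.307635 − (-0.227268))/3 = -0.334424
I_{2,1} = -0.326562 + (-0.326562 − (-0.307635))/3 = -0.332871
I_{2,2} = -0.332871 + (-0.332871 − (-0.334424))/15 = -0.332767

-0.3328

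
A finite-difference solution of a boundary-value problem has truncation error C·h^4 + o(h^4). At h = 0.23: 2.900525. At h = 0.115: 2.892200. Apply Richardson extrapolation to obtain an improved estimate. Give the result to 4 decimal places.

The leading error scales as h^4; refining by a factor of 2 reduces it by 2^4 = 16.
Extrapolated value = (16·A(h/2) − A(h)) / (16 − 1)
= (16·2.892200 − 2.900525) / 15
= 43.374675 / 15 = 2.891645

2.8916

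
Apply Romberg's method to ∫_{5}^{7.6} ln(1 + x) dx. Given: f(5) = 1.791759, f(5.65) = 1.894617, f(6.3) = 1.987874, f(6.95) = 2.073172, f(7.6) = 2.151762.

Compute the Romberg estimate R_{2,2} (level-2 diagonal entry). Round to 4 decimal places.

5.1546

R_{0,0} (trapezoid, 1 panel, h=2.6000): 5.126577
R_{1,0} (trapezoid, 2 panels, h=1.3000): 5.147525
R_{2,0} (trapezoid, 4 panels, h=0.6500): 5.152825
R_{1,1} = 5.147525 + (5.147525 − 5.126577)/3 = 5.154508
R_{2,1} = 5.152825 + (5.152825 − 5.147525)/3 = 5.154592
R_{2,2} = 5.154592 + (5.154592 − 5.154508)/15 = 5.154598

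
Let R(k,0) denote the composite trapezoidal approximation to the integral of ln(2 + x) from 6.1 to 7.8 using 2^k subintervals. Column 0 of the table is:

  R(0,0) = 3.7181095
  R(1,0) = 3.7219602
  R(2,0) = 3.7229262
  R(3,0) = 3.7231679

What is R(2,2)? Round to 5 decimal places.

Richardson extrapolation on the trapezoidal column (denominator 4−1=3):
R(1,1) = 3.7219602 + (3.7219602 − 3.7181095)/3 = 3.7232438
R(2,1) = 3.7229262 + (3.7229262 − 3.7219602)/3 = 3.7232482
R(2,2) = 3.7232482 + (3.7232482 − 3.7232438)/15 = 3.7232485

3.72325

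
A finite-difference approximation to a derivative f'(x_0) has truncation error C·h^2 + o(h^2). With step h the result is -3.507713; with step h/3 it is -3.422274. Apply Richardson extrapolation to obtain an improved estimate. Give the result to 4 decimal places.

-3.4116

The leading error scales as h^2; refining by a factor of 3 reduces it by 3^2 = 9.
Extrapolated value = (9·A(h/3) − A(h)) / (9 − 1)
= (9·(-3.422274) − (-3.507713)) / 8
= -27.292753 / 8 = -3.411594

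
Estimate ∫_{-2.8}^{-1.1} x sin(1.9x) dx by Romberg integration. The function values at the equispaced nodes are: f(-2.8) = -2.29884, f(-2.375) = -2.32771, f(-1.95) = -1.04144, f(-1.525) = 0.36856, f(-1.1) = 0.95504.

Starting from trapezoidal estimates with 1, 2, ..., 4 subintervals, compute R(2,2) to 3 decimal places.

-1.598

R(0,0) (trapezoid, 1 panel, h=1.7000): -1.14223
R(1,0) (trapezoid, 2 panels, h=0.8500): -1.45634
R(2,0) (trapezoid, 4 panels, h=0.4250): -1.56081
R(1,1) = -1.45634 + (-1.45634 − (-1.14223))/3 = -1.56104
R(2,1) = -1.56081 + (-1.56081 − (-1.45634))/3 = -1.59563
R(2,2) = -1.59563 + (-1.59563 − (-1.56104))/15 = -1.59794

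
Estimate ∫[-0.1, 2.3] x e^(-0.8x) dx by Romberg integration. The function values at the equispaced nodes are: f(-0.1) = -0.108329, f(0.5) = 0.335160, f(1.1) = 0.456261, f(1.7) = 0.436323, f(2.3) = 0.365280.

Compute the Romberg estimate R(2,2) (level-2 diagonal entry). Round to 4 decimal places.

0.8523

R(0,0) (trapezoid, 1 panel, h=2.4000): 0.308341
R(1,0) (trapezoid, 2 panels, h=1.2000): 0.701684
R(2,0) (trapezoid, 4 panels, h=0.6000): 0.813732
R(1,1) = 0.701684 + (0.701684 − 0.308341)/3 = 0.832798
R(2,1) = 0.813732 + (0.813732 − 0.701684)/3 = 0.851081
R(2,2) = 0.851081 + (0.851081 − 0.832798)/15 = 0.852300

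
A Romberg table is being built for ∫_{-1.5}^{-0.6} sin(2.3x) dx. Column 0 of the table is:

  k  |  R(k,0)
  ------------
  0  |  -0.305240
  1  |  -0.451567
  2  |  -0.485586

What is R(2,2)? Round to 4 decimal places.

Richardson extrapolation on the trapezoidal column (denominator 4−1=3):
R(1,1) = -0.451567 + (-0.451567 − (-0.305240))/3 = -0.500343
R(2,1) = (4·(-0.485586) − (-0.451567)) / 3 = -0.496926
R(2,2) = -0.496926 + (-0.496926 − (-0.500343))/15 = -0.496698

-0.4967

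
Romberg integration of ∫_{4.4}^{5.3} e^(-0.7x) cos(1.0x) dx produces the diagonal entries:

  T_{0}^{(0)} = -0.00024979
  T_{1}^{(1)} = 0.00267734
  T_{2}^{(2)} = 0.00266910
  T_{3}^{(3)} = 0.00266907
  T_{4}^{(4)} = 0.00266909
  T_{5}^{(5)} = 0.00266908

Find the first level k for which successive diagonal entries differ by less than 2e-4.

|T_{1}^{(1)} − T_{0}^{(0)}| = 0.00292713 ≥ 2e-4
|T_{2}^{(2)} − T_{1}^{(1)}| = 0.00000824 < 2e-4

k = 2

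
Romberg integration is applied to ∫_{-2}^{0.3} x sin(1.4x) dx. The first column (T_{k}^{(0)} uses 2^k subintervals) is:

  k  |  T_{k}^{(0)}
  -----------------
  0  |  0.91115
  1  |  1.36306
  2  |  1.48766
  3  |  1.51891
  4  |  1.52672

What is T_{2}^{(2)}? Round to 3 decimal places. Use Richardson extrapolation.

Richardson extrapolation on the trapezoidal column (denominator 4−1=3):
T_{1}^{(1)} = (4·1.36306 − 0.91115) / 3 = 1.51370
T_{2}^{(1)} = 1.48766 + (1.48766 − 1.36306)/3 = 1.52919
T_{2}^{(2)} = 1.52919 + (1.52919 − 1.51370)/15 = 1.53022
(Column j=1 coincides with Simpson's rule on the same nodes.)

1.530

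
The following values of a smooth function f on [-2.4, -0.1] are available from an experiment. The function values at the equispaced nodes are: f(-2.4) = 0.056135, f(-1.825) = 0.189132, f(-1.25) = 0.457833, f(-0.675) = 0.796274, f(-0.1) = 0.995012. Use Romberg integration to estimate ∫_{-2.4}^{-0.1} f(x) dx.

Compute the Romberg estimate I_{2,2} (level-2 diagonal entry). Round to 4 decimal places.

1.1343

I_{0,0} (trapezoid, 1 panel, h=2.3000): 1.208819
I_{1,0} (trapezoid, 2 panels, h=1.1500): 1.130917
I_{2,0} (trapezoid, 4 panels, h=0.5750): 1.132067
I_{1,1} = 1.130917 + (1.130917 − 1.208819)/3 = 1.104950
I_{2,1} = 1.132067 + (1.132067 − 1.130917)/3 = 1.132450
I_{2,2} = 1.132450 + (1.132450 − 1.104950)/15 = 1.134283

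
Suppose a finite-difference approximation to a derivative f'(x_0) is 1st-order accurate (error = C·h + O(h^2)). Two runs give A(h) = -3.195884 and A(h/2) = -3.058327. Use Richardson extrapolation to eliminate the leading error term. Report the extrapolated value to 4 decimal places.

-2.9208

The leading error scales as h; refining by a factor of 2 reduces it by 2^1 = 2.
Extrapolated value = (2·A(h/2) − A(h)) / (2 − 1)
= (2·(-3.058327) − (-3.195884)) / 1
= -2.920770 / 1 = -2.920770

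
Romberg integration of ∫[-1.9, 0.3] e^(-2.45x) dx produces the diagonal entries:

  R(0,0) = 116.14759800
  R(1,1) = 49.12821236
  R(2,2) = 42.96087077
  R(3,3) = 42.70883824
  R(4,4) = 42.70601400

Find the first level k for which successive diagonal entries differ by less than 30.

|R(1,1) − R(0,0)| = 67.01938564 ≥ 30
|R(2,2) − R(1,1)| = 6.16734159 < 30

k = 2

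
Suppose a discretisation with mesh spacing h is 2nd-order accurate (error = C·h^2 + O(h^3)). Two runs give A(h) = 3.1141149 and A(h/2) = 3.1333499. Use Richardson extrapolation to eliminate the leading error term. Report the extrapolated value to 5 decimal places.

3.13976

Extrapolated value = (4·A(h/2) − A(h)) / (4 − 1)
= (4·3.1333499 − 3.1141149) / 3
= 9.4192847 / 3 = 3.1397616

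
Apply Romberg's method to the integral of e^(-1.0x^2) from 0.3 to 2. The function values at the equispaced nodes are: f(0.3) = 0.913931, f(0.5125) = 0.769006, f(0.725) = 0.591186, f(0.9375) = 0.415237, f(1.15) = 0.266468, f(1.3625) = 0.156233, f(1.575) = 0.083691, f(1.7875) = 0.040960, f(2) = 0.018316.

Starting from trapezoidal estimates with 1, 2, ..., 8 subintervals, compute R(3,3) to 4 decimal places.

0.5908

R(0,0) (trapezoid, 1 panel, h=1.7000): 0.792410
R(1,0) (trapezoid, 2 panels, h=0.8500): 0.622703
R(2,0) (trapezoid, 4 panels, h=0.4250): 0.598174
R(3,0) (trapezoid, 8 panels, h=0.2125): 0.592642
R(1,1) = 0.622703 + (0.622703 − 0.792410)/3 = 0.566134
R(2,1) = 0.598174 + (0.598174 − 0.622703)/3 = 0.589998
R(3,1) = 0.592642 + (0.592642 − 0.598174)/3 = 0.590798
R(2,2) = 0.589998 + (0.589998 − 0.566134)/15 = 0.591589
R(3,2) = 0.590798 + (0.590798 − 0.589998)/15 = 0.590851
R(3,3) = 0.590851 + (0.590851 − 0.591589)/63 = 0.590839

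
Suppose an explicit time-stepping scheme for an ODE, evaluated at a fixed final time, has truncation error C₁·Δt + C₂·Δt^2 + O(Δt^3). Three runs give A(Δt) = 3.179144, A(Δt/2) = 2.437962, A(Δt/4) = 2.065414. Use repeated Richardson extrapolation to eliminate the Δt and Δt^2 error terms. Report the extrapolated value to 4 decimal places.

First eliminate the Δt term (factor 2^1 = 2):
  B₁ = (2·2.437962 − 3.179144)/1 = 1.696780
  B₂ = (2·2.065414 − 2.437962)/1 = 1.692866
Then eliminate the Δt^2 term (factor 2^2 = 4):
  (4·1.692866 − 1.696780)/3 = 1.691561

1.6916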